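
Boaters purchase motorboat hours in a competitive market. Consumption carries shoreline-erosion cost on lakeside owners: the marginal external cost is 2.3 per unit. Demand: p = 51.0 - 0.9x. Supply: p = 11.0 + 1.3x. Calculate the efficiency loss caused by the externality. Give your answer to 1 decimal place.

Market equilibrium (private): 11.0 + 1.3x = 51.0 - 0.9x → x_m = 18.1818.
Social marginal benefit = demand − MEC = 48.7 - 0.9x.
Set SMB = MC: 48.7 - 0.9x = 11.0 + 1.3x → x* = 17.1364.
The loss is the area between SMB and MC from x* to x_m; with linear curves that's a triangle of height MEC(x_m).
DWL = ½ × 1.0454 × 2.3000 = 1.2022.

DWL = 1.2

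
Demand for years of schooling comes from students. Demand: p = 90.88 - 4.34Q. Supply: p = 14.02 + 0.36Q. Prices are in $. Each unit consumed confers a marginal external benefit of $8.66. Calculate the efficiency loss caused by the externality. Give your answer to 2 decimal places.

DWL = $7.98

Market equilibrium (private): 14.02 + 0.36Q = 90.88 - 4.34Q → Q_m = 16.3532.
Social marginal benefit = demand + MEB = 99.54 - 4.34Q.
Set SMB = MC: 99.54 - 4.34Q = 14.02 + 0.36Q → Q* = 18.1957.
Height of the DWL triangle at Q_m is SMB(Q_m) − MC(Q_m) = MEB(Q_m) = 8.6600.
DWL = ½ × 1.8425 × 8.6600 = 7.9780.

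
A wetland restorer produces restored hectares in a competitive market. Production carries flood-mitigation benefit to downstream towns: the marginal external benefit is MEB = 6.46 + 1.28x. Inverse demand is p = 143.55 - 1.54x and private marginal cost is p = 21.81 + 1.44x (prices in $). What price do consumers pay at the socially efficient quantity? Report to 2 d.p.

P = $27.42

Social marginal cost = private MC − MEB = 15.35 + 0.16x.
Set SMC = demand: 15.35 + 0.16x = 143.55 - 1.54x → x* = 75.4118.
Consumer price on the demand curve at x*: 143.55 − 1.54×75.4118 = 27.4158.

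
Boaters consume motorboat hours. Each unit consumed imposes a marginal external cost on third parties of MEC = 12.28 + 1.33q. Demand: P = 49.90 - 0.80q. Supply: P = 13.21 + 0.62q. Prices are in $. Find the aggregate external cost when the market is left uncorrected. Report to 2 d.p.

$761.25

Market equilibrium (private): 13.21 + 0.62q = 49.90 - 0.80q → q_m = 25.8380.
Total external cost = ∫₀^{q_m} (12.28 + 1.33q) dq = 12.28×25.8380 + ½×1.33×25.8380² = 761.2461.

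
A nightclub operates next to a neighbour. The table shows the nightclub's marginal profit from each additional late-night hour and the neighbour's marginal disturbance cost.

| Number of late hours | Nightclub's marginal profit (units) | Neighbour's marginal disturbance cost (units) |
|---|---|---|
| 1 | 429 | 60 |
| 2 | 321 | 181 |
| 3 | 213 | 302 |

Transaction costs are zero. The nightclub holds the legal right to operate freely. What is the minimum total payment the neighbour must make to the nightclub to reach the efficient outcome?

213

Left alone the nightclub would choose level 3 (marginal profit stays positive).
Efficient level: k* = 2 (marginal profit ≥ marginal disturbance cost through 2).
The neighbour must at least cover the nightclub's forgone profit from cutting 3→2: 213 = 213.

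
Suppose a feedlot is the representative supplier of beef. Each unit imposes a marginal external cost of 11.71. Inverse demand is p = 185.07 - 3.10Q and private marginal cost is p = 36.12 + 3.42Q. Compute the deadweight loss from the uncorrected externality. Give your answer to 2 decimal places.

DWL = 10.52

Market equilibrium (private): 36.12 + 3.42Q = 185.07 - 3.10Q → Q_m = 22.8451.
Social marginal cost = private MC + MEC = 47.83 + 3.42Q.
Set SMC = demand: 47.83 + 3.42Q = 185.07 - 3.10Q → Q* = 21.0491.
The loss is the area between SMC and demand from Q* to Q_m; with linear curves that's a triangle of height MEC(Q_m).
DWL = ½ × 1.7960 × 11.7100 = 10.5156.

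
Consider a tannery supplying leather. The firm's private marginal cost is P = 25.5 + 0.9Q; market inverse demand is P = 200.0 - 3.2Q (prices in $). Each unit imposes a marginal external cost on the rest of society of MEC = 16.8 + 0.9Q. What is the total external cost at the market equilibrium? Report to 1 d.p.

$1530.2

Market equilibrium (private): 25.5 + 0.9Q = 200.0 - 3.2Q → Q_m = 42.5610.
Total external cost = ∫₀^{Q_m} (16.8 + 0.9Q) dQ = 16.8×42.5610 + ½×0.9×42.5610² = 1530.1722.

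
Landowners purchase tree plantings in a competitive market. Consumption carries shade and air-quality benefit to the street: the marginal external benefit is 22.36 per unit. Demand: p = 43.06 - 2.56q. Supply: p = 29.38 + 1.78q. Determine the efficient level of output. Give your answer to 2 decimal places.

q* = 8.30

Social marginal benefit = demand + MEB = 65.42 - 2.56q.
Set SMB = MC: 65.42 - 2.56q = 29.38 + 1.78q → q* = 8.3041.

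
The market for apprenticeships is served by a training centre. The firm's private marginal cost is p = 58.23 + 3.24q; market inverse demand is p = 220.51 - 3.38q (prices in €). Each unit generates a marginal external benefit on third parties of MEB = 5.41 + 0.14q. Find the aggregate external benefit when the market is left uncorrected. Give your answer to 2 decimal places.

€174.68

Market equilibrium (private): 58.23 + 3.24q = 220.51 - 3.38q → q_m = 24.5136.
Total external benefit = ∫₀^{q_m} (5.41 + 0.14q) dq = 5.41×24.5136 + ½×0.14×24.5136² = 174.6827.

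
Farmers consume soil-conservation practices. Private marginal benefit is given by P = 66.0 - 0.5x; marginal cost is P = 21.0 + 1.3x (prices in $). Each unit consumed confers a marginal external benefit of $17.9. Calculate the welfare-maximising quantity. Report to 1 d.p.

Social marginal benefit = demand + MEB = 83.9 - 0.5x.
Set SMB = MC: 83.9 - 0.5x = 21.0 + 1.3x → x* = 34.9444.

x* = 34.9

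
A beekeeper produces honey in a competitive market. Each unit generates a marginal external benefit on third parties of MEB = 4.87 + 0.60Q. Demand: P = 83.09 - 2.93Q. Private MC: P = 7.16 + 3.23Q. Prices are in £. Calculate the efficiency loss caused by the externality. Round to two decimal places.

Market equilibrium (private): 7.16 + 3.23Q = 83.09 - 2.93Q → Q_m = 12.3263.
Social marginal cost = private MC − MEB = 2.29 + 2.63Q.
Set SMC = demand: 2.29 + 2.63Q = 83.09 - 2.93Q → Q* = 14.5324.
Height of the DWL triangle at Q_m is demand(Q_m) − SMC(Q_m) = MEB(Q_m) = 12.2658.
DWL = ½ × 2.2061 × 12.2658 = 13.5298.

DWL = £13.53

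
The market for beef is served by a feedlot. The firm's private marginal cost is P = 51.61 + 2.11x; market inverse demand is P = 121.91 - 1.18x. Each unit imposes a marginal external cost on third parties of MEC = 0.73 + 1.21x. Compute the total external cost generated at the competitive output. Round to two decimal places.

291.83

Market equilibrium (private): 51.61 + 2.11x = 121.91 - 1.18x → x_m = 21.3678.
Total external cost = ∫₀^{x_m} (0.73 + 1.21x) dx = 0.73×21.3678 + ½×1.21×21.3678² = 291.8311.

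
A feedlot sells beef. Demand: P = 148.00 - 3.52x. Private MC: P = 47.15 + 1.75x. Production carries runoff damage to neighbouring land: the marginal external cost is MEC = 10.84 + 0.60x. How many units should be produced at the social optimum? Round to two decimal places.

Social marginal cost = private MC + MEC = 57.99 + 2.35x.
Set SMC = demand: 57.99 + 2.35x = 148.00 - 3.52x → x* = 15.3339.

x* = 15.33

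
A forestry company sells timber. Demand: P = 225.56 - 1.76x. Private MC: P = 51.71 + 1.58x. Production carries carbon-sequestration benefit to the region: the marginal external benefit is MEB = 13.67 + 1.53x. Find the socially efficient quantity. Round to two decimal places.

Social marginal cost = private MC − MEB = 38.04 + 0.05x.
Set SMC = demand: 38.04 + 0.05x = 225.56 - 1.76x → x* = 103.6022.

x* = 103.60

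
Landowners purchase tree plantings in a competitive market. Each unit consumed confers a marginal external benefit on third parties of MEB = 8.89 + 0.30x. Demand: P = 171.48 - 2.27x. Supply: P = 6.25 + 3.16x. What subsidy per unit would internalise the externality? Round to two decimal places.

subsidy = 19.07 per unit

Social marginal benefit = demand + MEB = 180.37 - 1.97x.
Set SMB = MC: 180.37 - 1.97x = 6.25 + 3.16x → x* = 33.9415.
The Pigouvian subsidy equals MEB at x*: 8.89 + 0.30×33.9415 = 19.0725.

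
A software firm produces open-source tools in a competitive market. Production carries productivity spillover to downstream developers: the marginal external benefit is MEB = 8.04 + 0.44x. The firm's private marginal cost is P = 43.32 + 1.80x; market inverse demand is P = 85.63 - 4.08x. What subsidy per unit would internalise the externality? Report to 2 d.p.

subsidy = 12.11 per unit

Social marginal cost = private MC − MEB = 35.28 + 1.36x.
Set SMC = demand: 35.28 + 1.36x = 85.63 - 4.08x → x* = 9.2555.
The Pigouvian subsidy equals MEB at x*: 8.04 + 0.44×9.2555 = 12.1124.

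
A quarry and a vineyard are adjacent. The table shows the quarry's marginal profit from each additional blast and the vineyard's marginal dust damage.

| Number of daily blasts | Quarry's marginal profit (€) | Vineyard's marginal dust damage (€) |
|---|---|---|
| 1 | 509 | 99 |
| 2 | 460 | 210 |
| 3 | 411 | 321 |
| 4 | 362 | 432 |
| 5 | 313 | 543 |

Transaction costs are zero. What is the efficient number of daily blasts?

3

Bargaining reaches the level where marginal profit last exceeds marginal dust damage.
That holds through level 3 (411 ≥ 321) but not at 4 (362 < 432).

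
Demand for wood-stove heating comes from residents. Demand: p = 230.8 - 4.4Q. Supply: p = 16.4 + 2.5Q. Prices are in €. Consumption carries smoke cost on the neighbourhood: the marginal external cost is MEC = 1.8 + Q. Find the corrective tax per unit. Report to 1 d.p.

Social marginal benefit = demand − MEC = 229.0 - 5.4Q.
Set SMB = MC: 229.0 - 5.4Q = 16.4 + 2.5Q → Q* = 26.9114.
The Pigouvian tax equals MEC at Q*: 1.8 + 1.0×26.9114 = 28.7114.

tax = €28.7 per unit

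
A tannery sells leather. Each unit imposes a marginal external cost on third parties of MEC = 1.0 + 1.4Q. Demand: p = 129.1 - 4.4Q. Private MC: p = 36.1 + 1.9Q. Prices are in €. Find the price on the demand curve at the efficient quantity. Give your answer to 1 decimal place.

P = €76.5

Social marginal cost = private MC + MEC = 37.1 + 3.3Q.
Set SMC = demand: 37.1 + 3.3Q = 129.1 - 4.4Q → Q* = 11.9481.
Consumer price on the demand curve at Q*: 129.1 − 4.4×11.9481 = 76.5284.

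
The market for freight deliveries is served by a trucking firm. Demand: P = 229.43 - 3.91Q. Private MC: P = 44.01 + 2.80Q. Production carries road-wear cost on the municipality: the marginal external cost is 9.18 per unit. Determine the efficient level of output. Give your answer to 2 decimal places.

Social marginal cost = private MC + MEC = 53.19 + 2.80Q.
Set SMC = demand: 53.19 + 2.80Q = 229.43 - 3.91Q → Q* = 26.2653.

Q* = 26.27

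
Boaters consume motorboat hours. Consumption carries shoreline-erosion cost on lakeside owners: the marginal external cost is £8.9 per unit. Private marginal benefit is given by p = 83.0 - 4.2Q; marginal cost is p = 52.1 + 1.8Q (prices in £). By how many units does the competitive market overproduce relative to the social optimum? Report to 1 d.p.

Market equilibrium (private): 52.1 + 1.8Q = 83.0 - 4.2Q → Q_m = 5.1500.
Social marginal benefit = demand − MEC = 74.1 - 4.2Q.
Set SMB = MC: 74.1 - 4.2Q = 52.1 + 1.8Q → Q* = 3.6667.
Gap = |5.1500 − 3.6667| = 1.4833.

1.5 units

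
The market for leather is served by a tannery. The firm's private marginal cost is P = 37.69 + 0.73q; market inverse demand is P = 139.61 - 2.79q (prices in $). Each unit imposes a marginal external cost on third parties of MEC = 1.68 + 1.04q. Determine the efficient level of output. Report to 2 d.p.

q* = 21.98

Social marginal cost = private MC + MEC = 39.37 + 1.77q.
Set SMC = demand: 39.37 + 1.77q = 139.61 - 2.79q → q* = 21.9825.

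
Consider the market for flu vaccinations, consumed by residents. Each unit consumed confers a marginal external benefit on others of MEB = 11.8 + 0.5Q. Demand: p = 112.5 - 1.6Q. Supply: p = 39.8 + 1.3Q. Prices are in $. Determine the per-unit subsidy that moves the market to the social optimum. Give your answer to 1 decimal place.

Social marginal benefit = demand + MEB = 124.3 - 1.1Q.
Set SMB = MC: 124.3 - 1.1Q = 39.8 + 1.3Q → Q* = 35.2083.
The Pigouvian subsidy equals MEB at Q*: 11.8 + 0.5×35.2083 = 29.4042.

subsidy = $29.4 per unit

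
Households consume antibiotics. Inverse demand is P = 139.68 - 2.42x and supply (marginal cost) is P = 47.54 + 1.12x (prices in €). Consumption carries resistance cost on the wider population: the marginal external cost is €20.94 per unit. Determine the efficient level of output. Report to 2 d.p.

Social marginal benefit = demand − MEC = 118.74 - 2.42x.
Set SMB = MC: 118.74 - 2.42x = 47.54 + 1.12x → x* = 20.1130.

x* = 20.11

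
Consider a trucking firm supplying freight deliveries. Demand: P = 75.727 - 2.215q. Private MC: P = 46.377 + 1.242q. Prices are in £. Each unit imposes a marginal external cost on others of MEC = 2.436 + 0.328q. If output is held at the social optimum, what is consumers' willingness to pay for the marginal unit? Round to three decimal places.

P = £59.977

Social marginal cost = private MC + MEC = 48.813 + 1.570q.
Set SMC = demand: 48.813 + 1.570q = 75.727 - 2.215q → q* = 7.1107.
Consumer price on the demand curve at q*: 75.727 − 2.215×7.1107 = 59.9768.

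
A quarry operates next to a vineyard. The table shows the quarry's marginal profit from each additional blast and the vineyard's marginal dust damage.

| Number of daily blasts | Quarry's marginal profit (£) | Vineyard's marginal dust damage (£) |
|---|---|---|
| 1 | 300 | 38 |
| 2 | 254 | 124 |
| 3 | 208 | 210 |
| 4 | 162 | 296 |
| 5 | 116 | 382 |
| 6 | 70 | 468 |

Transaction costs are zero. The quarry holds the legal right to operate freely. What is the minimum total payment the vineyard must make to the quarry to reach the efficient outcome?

£556

Left alone the quarry would choose level 6 (marginal profit stays positive).
Efficient level: k* = 2 (marginal profit ≥ marginal dust damage through 2).
The vineyard must at least cover the quarry's forgone profit from cutting 6→2: 208 + 162 + 116 + 70 = 556.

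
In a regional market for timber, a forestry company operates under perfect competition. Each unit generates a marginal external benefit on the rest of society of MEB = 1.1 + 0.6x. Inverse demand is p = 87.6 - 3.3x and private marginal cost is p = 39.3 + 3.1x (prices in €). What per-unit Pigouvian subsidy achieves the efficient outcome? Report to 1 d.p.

subsidy = €6.2 per unit

Social marginal cost = private MC − MEB = 38.2 + 2.5x.
Set SMC = demand: 38.2 + 2.5x = 87.6 - 3.3x → x* = 8.5172.
The Pigouvian subsidy equals MEB at x*: 1.1 + 0.6×8.5172 = 6.2103.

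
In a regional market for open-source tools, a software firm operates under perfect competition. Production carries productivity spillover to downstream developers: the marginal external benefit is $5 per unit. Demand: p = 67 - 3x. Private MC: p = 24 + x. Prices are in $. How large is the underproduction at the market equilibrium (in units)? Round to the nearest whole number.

Market equilibrium (private): 24 + x = 67 - 3x → x_m = 10.7500.
Social marginal cost = private MC − MEB = 19 + x.
Set SMC = demand: 19 + x = 67 - 3x → x* = 12.0000.
Gap = |10.7500 − 12.0000| = 1.2500.

1 units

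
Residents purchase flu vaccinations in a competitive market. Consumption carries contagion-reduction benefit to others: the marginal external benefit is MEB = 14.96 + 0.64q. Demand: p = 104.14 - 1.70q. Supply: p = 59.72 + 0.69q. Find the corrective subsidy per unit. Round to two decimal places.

Social marginal benefit = demand + MEB = 119.10 - 1.06q.
Set SMB = MC: 119.10 - 1.06q = 59.72 + 0.69q → q* = 33.9314.
The Pigouvian subsidy equals MEB at q*: 14.96 + 0.64×33.9314 = 36.6761.

subsidy = 36.68 per unit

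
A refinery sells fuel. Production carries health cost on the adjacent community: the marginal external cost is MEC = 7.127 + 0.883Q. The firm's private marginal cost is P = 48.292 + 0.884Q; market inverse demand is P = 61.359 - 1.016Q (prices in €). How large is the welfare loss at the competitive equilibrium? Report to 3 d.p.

DWL = €31.303

Market equilibrium (private): 48.292 + 0.884Q = 61.359 - 1.016Q → Q_m = 6.8774.
Social marginal cost = private MC + MEC = 55.419 + 1.767Q.
Set SMC = demand: 55.419 + 1.767Q = 61.359 - 1.016Q → Q* = 2.1344.
Height of the DWL triangle at Q_m is SMC(Q_m) − demand(Q_m) = MEC(Q_m) = 13.1997.
DWL = ½ × 4.7430 × 13.1997 = 31.3031.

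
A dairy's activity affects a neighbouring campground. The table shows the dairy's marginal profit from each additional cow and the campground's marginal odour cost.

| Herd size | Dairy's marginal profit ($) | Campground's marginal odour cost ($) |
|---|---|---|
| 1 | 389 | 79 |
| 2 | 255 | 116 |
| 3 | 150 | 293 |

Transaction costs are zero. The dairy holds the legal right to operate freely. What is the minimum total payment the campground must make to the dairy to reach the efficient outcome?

$150

Left alone the dairy would choose level 3 (marginal profit stays positive).
Efficient level: k* = 2 (marginal profit ≥ marginal odour cost through 2).
The campground must at least cover the dairy's forgone profit from cutting 3→2: 150 = 150.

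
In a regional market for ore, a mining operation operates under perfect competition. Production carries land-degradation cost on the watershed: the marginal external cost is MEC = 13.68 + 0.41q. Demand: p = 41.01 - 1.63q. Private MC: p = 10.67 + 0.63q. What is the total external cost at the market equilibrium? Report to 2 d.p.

220.60

Market equilibrium (private): 10.67 + 0.63q = 41.01 - 1.63q → q_m = 13.4248.
Total external cost = ∫₀^{q_m} (13.68 + 0.41q) dq = 13.68×13.4248 + ½×0.41×13.4248² = 220.5974.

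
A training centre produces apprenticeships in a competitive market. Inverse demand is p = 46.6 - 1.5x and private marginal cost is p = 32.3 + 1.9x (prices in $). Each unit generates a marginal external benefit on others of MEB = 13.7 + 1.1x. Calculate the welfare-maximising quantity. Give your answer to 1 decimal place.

Social marginal cost = private MC − MEB = 18.6 + 0.8x.
Set SMC = demand: 18.6 + 0.8x = 46.6 - 1.5x → x* = 12.1739.

x* = 12.2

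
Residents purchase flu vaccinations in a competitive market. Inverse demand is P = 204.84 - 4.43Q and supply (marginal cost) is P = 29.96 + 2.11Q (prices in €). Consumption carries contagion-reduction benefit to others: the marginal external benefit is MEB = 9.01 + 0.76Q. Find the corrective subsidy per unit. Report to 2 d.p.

subsidy = €33.19 per unit

Social marginal benefit = demand + MEB = 213.85 - 3.67Q.
Set SMB = MC: 213.85 - 3.67Q = 29.96 + 2.11Q → Q* = 31.8149.
The Pigouvian subsidy equals MEB at Q*: 9.01 + 0.76×31.8149 = 33.1893.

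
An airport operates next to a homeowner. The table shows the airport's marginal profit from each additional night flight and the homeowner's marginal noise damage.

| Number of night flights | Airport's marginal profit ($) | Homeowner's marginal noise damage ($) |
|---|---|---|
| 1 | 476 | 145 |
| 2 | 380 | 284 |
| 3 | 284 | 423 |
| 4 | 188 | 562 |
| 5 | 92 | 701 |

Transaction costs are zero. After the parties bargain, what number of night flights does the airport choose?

2

Bargaining reaches the level where marginal profit last exceeds marginal noise damage.
That holds through level 2 (380 ≥ 284) but not at 3 (284 < 423).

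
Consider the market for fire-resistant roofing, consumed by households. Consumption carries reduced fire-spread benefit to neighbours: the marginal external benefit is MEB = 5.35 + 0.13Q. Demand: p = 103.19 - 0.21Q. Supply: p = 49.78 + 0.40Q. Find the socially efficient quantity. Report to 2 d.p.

Social marginal benefit = demand + MEB = 108.54 - 0.08Q.
Set SMB = MC: 108.54 - 0.08Q = 49.78 + 0.40Q → Q* = 122.4167.

Q* = 122.42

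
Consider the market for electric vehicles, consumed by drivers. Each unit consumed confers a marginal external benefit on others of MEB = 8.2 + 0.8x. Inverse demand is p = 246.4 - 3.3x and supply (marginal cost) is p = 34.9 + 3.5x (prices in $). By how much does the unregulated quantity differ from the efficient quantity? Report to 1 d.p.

Market equilibrium (private): 34.9 + 3.5x = 246.4 - 3.3x → x_m = 31.1029.
Social marginal benefit = demand + MEB = 254.6 - 2.5x.
Set SMB = MC: 254.6 - 2.5x = 34.9 + 3.5x → x* = 36.6167.
Gap = |31.1029 − 36.6167| = 5.5138.

5.5 units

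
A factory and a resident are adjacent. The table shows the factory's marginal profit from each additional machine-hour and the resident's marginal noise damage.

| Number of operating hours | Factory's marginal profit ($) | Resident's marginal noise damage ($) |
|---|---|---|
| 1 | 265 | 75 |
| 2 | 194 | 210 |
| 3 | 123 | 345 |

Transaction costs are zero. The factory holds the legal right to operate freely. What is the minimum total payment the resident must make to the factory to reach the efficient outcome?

Left alone the factory would choose level 3 (marginal profit stays positive).
Efficient level: k* = 1 (marginal profit ≥ marginal noise damage through 1).
The resident must at least cover the factory's forgone profit from cutting 3→1: 194 + 123 = 317.

$317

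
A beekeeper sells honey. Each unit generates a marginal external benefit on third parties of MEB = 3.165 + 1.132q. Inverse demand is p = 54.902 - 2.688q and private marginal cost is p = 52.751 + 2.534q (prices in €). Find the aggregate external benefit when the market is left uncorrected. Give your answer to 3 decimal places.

€1.400

Market equilibrium (private): 52.751 + 2.534q = 54.902 - 2.688q → q_m = 0.4119.
Total external benefit = ∫₀^{q_m} (3.165 + 1.132q) dq = 3.165×0.4119 + ½×1.132×0.4119² = 1.3997.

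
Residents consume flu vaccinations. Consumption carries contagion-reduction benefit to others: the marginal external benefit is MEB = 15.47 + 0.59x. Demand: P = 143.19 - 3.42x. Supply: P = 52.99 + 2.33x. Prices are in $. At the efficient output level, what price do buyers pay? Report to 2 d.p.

Social marginal benefit = demand + MEB = 158.66 - 2.83x.
Set SMB = MC: 158.66 - 2.83x = 52.99 + 2.33x → x* = 20.4787.
Consumer price on the demand curve at x*: 143.19 − 3.42×20.4787 = 73.1528.

P = $73.15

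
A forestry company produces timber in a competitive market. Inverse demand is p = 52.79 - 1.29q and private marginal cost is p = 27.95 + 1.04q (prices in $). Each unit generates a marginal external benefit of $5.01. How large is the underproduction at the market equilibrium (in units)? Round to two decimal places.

Market equilibrium (private): 27.95 + 1.04q = 52.79 - 1.29q → q_m = 10.6609.
Social marginal cost = private MC − MEB = 22.94 + 1.04q.
Set SMC = demand: 22.94 + 1.04q = 52.79 - 1.29q → q* = 12.8112.
Gap = |10.6609 − 12.8112| = 2.1503.

2.15 units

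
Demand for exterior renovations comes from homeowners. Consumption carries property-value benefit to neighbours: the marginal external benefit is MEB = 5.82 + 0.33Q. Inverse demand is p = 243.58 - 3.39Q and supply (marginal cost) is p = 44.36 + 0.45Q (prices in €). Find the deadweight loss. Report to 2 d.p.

DWL = €74.97

Market equilibrium (private): 44.36 + 0.45Q = 243.58 - 3.39Q → Q_m = 51.8802.
Social marginal benefit = demand + MEB = 249.40 - 3.06Q.
Set SMB = MC: 249.40 - 3.06Q = 44.36 + 0.45Q → Q* = 58.4160.
Height of the DWL triangle at Q_m is SMB(Q_m) − MC(Q_m) = MEB(Q_m) = 22.9405.
DWL = ½ × 6.5358 × 22.9405 = 74.9673.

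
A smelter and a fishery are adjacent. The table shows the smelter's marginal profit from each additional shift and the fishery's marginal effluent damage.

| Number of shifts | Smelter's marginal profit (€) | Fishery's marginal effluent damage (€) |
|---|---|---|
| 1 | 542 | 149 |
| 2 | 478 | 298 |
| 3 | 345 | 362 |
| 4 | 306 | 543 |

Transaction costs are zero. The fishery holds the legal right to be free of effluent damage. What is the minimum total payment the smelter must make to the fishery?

€447

Efficient level: marginal profit ≥ marginal effluent damage through level 2, so k* = 2.
With the fishery holding the right, the smelter must at least compensate total damage at k*: 149 + 298 = 447.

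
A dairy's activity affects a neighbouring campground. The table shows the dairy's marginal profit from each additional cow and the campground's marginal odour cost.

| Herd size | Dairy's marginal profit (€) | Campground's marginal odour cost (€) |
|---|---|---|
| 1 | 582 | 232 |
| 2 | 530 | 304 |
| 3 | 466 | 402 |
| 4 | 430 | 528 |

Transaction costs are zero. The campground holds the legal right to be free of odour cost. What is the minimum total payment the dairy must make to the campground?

€938

Efficient level: marginal profit ≥ marginal odour cost through level 3, so k* = 3.
With the campground holding the right, the dairy must at least compensate total damage at k*: 232 + 304 + 402 = 938.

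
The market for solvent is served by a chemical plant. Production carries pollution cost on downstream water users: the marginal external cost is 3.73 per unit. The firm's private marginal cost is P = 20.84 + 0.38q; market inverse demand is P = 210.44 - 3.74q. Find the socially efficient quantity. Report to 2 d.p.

q* = 45.11

Social marginal cost = private MC + MEC = 24.57 + 0.38q.
Set SMC = demand: 24.57 + 0.38q = 210.44 - 3.74q → q* = 45.1141.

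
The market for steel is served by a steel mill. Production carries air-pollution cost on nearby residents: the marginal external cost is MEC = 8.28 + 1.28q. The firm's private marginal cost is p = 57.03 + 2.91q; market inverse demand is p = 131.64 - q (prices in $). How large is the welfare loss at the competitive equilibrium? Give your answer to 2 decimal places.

DWL = $103.04

Market equilibrium (private): 57.03 + 2.91q = 131.64 - q → q_m = 19.0818.
Social marginal cost = private MC + MEC = 65.31 + 4.19q.
Set SMC = demand: 65.31 + 4.19q = 131.64 - q → q* = 12.7803.
The welfare-loss triangle has base |q_m − q*| and height MEC(q_m) (the vertical gap between SMC and demand is zero at q* and MEC at q_m).
DWL = ½ × 6.3015 × 32.7048 = 103.0446.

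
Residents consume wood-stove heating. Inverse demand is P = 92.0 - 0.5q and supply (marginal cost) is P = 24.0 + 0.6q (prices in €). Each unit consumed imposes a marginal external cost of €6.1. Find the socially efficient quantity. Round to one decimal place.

Social marginal benefit = demand − MEC = 85.9 - 0.5q.
Set SMB = MC: 85.9 - 0.5q = 24.0 + 0.6q → q* = 56.2727.

q* = 56.3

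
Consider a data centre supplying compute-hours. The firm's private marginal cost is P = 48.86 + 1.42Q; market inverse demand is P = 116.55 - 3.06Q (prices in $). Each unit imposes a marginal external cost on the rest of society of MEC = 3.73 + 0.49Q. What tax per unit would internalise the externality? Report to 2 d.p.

tax = $10.04 per unit

Social marginal cost = private MC + MEC = 52.59 + 1.91Q.
Set SMC = demand: 52.59 + 1.91Q = 116.55 - 3.06Q → Q* = 12.8692.
The Pigouvian tax equals MEC at Q*: 3.73 + 0.49×12.8692 = 10.0359.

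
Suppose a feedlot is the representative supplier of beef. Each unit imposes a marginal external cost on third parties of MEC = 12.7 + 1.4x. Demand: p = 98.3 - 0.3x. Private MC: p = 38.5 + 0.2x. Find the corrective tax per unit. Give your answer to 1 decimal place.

Social marginal cost = private MC + MEC = 51.2 + 1.6x.
Set SMC = demand: 51.2 + 1.6x = 98.3 - 0.3x → x* = 24.7895.
The Pigouvian tax equals MEC at x*: 12.7 + 1.4×24.7895 = 47.4053.

tax = 47.4 per unit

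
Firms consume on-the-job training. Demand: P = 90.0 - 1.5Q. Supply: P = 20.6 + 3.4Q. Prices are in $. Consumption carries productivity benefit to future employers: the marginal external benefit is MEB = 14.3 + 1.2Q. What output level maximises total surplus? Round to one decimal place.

Q* = 22.6

Social marginal benefit = demand + MEB = 104.3 - 0.3Q.
Set SMB = MC: 104.3 - 0.3Q = 20.6 + 3.4Q → Q* = 22.6216.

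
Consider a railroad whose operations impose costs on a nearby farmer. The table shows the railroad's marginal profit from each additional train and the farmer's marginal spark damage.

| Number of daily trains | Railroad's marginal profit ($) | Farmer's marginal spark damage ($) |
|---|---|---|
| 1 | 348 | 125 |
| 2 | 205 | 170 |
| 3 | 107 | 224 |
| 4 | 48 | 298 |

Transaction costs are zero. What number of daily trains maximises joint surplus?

2

Bargaining reaches the level where marginal profit last exceeds marginal spark damage.
That holds through level 2 (205 ≥ 170) but not at 3 (107 < 224).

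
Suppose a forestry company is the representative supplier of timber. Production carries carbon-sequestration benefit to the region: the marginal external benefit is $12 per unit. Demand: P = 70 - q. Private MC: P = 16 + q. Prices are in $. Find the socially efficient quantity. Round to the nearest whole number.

Social marginal cost = private MC − MEB = 4 + q.
Set SMC = demand: 4 + q = 70 - q → q* = 33.0000.

q* = 33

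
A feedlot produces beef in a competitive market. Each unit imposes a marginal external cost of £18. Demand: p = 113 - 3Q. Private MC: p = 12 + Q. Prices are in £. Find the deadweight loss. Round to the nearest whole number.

Market equilibrium (private): 12 + Q = 113 - 3Q → Q_m = 25.2500.
Social marginal cost = private MC + MEC = 30 + Q.
Set SMC = demand: 30 + Q = 113 - 3Q → Q* = 20.7500.
Height of the DWL triangle at Q_m is SMC(Q_m) − demand(Q_m) = MEC(Q_m) = 18.0000.
DWL = ½ × 4.5000 × 18.0000 = 40.5000.

DWL = £41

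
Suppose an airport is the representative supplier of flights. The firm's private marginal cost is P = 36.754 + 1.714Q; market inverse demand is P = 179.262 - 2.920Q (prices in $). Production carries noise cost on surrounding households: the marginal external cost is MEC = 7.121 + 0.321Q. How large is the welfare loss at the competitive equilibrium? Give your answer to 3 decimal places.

DWL = $29.137

Market equilibrium (private): 36.754 + 1.714Q = 179.262 - 2.920Q → Q_m = 30.7527.
Social marginal cost = private MC + MEC = 43.875 + 2.035Q.
Set SMC = demand: 43.875 + 2.035Q = 179.262 - 2.920Q → Q* = 27.3233.
The loss is the area between SMC and demand from Q* to Q_m; with linear curves that's a triangle of height MEC(Q_m).
DWL = ½ × 3.4294 × 16.9926 = 29.1372.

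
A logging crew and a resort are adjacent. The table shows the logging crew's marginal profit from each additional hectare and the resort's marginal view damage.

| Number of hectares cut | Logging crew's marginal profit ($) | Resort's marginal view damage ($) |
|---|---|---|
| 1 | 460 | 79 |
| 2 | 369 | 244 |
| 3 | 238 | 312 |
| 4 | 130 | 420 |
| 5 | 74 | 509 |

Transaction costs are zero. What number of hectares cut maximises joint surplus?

2

Bargaining reaches the level where marginal profit last exceeds marginal view damage.
That holds through level 2 (369 ≥ 244) but not at 3 (238 < 312).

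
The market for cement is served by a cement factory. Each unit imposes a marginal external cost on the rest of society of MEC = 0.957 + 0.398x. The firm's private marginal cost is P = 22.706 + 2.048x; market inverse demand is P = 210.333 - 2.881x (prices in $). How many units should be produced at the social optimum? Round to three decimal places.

x* = 35.042

Social marginal cost = private MC + MEC = 23.663 + 2.446x.
Set SMC = demand: 23.663 + 2.446x = 210.333 - 2.881x → x* = 35.0422.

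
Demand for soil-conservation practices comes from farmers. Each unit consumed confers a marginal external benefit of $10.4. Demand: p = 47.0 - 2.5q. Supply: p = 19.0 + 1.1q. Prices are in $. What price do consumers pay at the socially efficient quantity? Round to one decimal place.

Social marginal benefit = demand + MEB = 57.4 - 2.5q.
Set SMB = MC: 57.4 - 2.5q = 19.0 + 1.1q → q* = 10.6667.
Consumer price on the demand curve at q*: 47.0 − 2.5×10.6667 = 20.3333.

P = $20.3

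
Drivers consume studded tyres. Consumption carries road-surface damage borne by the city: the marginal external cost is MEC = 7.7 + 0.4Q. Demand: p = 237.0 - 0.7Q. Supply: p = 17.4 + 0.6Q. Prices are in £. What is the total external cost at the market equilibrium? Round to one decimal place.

£7007.7

Market equilibrium (private): 17.4 + 0.6Q = 237.0 - 0.7Q → Q_m = 168.9231.
Total external cost = ∫₀^{Q_m} (7.7 + 0.4Q) dQ = 7.7×168.9231 + ½×0.4×168.9231² = 7007.7106.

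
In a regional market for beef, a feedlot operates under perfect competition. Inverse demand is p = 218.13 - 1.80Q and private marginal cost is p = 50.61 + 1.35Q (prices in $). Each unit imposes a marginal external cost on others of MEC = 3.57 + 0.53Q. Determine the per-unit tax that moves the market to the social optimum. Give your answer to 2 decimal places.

tax = $27.18 per unit

Social marginal cost = private MC + MEC = 54.18 + 1.88Q.
Set SMC = demand: 54.18 + 1.88Q = 218.13 - 1.80Q → Q* = 44.5516.
The Pigouvian tax equals MEC at Q*: 3.57 + 0.53×44.5516 = 27.1823.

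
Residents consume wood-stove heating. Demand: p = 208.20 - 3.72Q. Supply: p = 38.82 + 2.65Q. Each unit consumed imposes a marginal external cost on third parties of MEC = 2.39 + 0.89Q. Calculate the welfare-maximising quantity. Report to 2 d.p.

Social marginal benefit = demand − MEC = 205.81 - 4.61Q.
Set SMB = MC: 205.81 - 4.61Q = 38.82 + 2.65Q → Q* = 23.0014.

Q* = 23.00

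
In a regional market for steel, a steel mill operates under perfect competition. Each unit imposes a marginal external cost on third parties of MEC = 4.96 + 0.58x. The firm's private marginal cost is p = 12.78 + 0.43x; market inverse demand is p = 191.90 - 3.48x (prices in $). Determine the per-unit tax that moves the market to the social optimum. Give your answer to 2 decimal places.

Social marginal cost = private MC + MEC = 17.74 + 1.01x.
Set SMC = demand: 17.74 + 1.01x = 191.90 - 3.48x → x* = 38.7884.
The Pigouvian tax equals MEC at x*: 4.96 + 0.58×38.7884 = 27.4573.

tax = $27.46 per unit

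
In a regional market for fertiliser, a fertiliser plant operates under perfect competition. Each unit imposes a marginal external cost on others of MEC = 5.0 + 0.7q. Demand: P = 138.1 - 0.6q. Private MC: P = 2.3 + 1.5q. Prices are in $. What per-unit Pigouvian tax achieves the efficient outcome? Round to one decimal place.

tax = $37.7 per unit

Social marginal cost = private MC + MEC = 7.3 + 2.2q.
Set SMC = demand: 7.3 + 2.2q = 138.1 - 0.6q → q* = 46.7143.
The Pigouvian tax equals MEC at q*: 5.0 + 0.7×46.7143 = 37.7000.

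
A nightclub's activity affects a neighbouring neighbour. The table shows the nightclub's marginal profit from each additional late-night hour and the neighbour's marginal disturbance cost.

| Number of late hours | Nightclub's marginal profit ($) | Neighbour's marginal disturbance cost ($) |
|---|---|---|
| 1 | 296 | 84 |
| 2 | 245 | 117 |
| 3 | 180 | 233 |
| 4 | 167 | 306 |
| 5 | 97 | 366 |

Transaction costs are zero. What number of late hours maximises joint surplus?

2

Bargaining reaches the level where marginal profit last exceeds marginal disturbance cost.
That holds through level 2 (245 ≥ 117) but not at 3 (180 < 233).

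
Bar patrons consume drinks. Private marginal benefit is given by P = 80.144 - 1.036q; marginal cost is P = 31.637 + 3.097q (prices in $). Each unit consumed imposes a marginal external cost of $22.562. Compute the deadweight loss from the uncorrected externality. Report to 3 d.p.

DWL = $61.583

Market equilibrium (private): 31.637 + 3.097q = 80.144 - 1.036q → q_m = 11.7365.
Social marginal benefit = demand − MEC = 57.582 - 1.036q.
Set SMB = MC: 57.582 - 1.036q = 31.637 + 3.097q → q* = 6.2775.
The welfare-loss triangle has base |q_m − q*| and height MEC(q_m) (the vertical gap between SMB and MC is zero at q* and MEC at q_m).
DWL = ½ × 5.4590 × 22.5620 = 61.5830.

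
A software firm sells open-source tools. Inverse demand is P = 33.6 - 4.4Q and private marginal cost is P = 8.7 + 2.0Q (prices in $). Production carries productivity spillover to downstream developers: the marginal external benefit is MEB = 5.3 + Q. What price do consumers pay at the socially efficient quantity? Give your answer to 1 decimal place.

Social marginal cost = private MC − MEB = 3.4 + Q.
Set SMC = demand: 3.4 + Q = 33.6 - 4.4Q → Q* = 5.5926.
Consumer price on the demand curve at Q*: 33.6 − 4.4×5.5926 = 8.9926.

P = $9.0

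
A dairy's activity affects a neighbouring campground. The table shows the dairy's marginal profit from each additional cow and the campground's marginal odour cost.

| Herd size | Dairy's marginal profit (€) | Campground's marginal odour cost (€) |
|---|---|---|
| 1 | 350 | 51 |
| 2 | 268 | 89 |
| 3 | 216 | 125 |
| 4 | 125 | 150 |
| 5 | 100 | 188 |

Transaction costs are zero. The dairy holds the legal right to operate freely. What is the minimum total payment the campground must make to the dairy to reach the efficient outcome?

Left alone the dairy would choose level 5 (marginal profit stays positive).
Efficient level: k* = 3 (marginal profit ≥ marginal odour cost through 3).
The campground must at least cover the dairy's forgone profit from cutting 5→3: 125 + 100 = 225.

€225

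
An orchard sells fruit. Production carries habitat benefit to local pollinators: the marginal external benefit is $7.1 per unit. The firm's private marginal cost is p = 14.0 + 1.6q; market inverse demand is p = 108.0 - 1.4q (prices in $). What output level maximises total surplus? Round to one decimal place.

q* = 33.7

Social marginal cost = private MC − MEB = 6.9 + 1.6q.
Set SMC = demand: 6.9 + 1.6q = 108.0 - 1.4q → q* = 33.7000.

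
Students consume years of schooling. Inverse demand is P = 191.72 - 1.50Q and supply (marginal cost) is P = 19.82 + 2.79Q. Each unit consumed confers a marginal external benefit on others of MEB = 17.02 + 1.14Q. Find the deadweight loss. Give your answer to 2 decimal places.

DWL = 624.01

Market equilibrium (private): 19.82 + 2.79Q = 191.72 - 1.50Q → Q_m = 40.0699.
Social marginal benefit = demand + MEB = 208.74 - 0.36Q.
Set SMB = MC: 208.74 - 0.36Q = 19.82 + 2.79Q → Q* = 59.9746.
Between Q* and Q_m the wedge SMB − MC runs linearly from 0 to MEB(Q_m), so the loss is a triangle.
DWL = ½ × 19.9047 × 62.6997 = 624.0094.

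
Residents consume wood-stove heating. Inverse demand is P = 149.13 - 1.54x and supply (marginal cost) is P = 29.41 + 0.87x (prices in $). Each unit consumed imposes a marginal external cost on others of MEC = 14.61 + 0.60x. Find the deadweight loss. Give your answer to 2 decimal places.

DWL = $327.70

Market equilibrium (private): 29.41 + 0.87x = 149.13 - 1.54x → x_m = 49.6763.
Social marginal benefit = demand − MEC = 134.52 - 2.14x.
Set SMB = MC: 134.52 - 2.14x = 29.41 + 0.87x → x* = 34.9203.
Between x* and x_m the wedge MC − SMB runs linearly from 0 to MEC(x_m), so the loss is a triangle.
DWL = ½ × 14.7560 × 44.4158 = 327.6998.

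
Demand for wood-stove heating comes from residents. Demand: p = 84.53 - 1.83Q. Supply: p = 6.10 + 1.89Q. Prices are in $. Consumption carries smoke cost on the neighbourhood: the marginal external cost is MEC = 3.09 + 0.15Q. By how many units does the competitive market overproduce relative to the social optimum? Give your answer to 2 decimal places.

1.62 units

Market equilibrium (private): 6.10 + 1.89Q = 84.53 - 1.83Q → Q_m = 21.0833.
Social marginal benefit = demand − MEC = 81.44 - 1.98Q.
Set SMB = MC: 81.44 - 1.98Q = 6.10 + 1.89Q → Q* = 19.4677.
Gap = |21.0833 − 19.4677| = 1.6156.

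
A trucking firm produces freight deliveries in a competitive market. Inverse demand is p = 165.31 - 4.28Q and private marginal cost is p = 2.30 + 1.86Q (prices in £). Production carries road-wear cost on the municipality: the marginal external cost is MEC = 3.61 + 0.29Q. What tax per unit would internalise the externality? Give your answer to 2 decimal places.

tax = £10.80 per unit

Social marginal cost = private MC + MEC = 5.91 + 2.15Q.
Set SMC = demand: 5.91 + 2.15Q = 165.31 - 4.28Q → Q* = 24.7900.
The Pigouvian tax equals MEC at Q*: 3.61 + 0.29×24.7900 = 10.7991.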